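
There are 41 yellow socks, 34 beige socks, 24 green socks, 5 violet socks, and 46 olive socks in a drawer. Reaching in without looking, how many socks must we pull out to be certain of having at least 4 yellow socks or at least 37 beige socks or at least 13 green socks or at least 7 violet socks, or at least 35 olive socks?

89

The worst case stops just short of every target: 3 yellow, all 34 beige, 12 green, all 5 violet, 34 olive — 3 + 34 + 12 + 5 + 34 = 88 socks.
One more sock must push some color to its target, so 88 + 1 = 89.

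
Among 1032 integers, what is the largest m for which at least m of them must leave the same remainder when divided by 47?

22

The 1032 integers fall into 47 residue classes modulo 47.
If each of the 47 residue classes modulo 47 held at most 21, the total would be at most 47 × 21 = 987 < 1032, a contradiction.
So at least one holds ⌈1032/47⌉ = 22.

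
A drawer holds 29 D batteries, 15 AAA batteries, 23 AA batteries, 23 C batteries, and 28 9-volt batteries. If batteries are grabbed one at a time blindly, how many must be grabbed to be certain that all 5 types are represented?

The hardest type to obtain is AAA: we could draw every other battery first — 118 − 15 = 103 batteries — without a single AAA one.
The next draw must be AAA, so 103 + 1 = 104.

104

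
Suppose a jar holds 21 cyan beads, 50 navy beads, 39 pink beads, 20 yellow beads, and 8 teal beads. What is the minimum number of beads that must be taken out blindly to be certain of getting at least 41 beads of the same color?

129

Treat the 5 colors as pigeonholes.
In the worst case we take at most 40 of each color, but all 21 cyan, all 39 pink, all 20 yellow, and all 8 teal (fewer than 40), giving 21 + 40 + 39 + 20 + 8 = 128.
One more bead then forces some color to 41, so 128 + 1 = 129.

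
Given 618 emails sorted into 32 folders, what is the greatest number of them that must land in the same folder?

20

If each of the 32 folders held at most 19, the total would be at most 32 × 19 = 608 < 618, a contradiction.
So at least one holds ⌈618/32⌉ = 20.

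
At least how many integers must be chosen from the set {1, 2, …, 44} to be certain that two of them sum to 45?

Partition {1, …, 44} into 22 pairs: {1,44}, {2,43}, …, {22,23}.
Choosing 22 integers — say the integers 1 through 22 — takes one from each pair and avoids the property.
Choosing 23 forces two into the same pair by pigeonhole, and those sum to 45. So 23.

23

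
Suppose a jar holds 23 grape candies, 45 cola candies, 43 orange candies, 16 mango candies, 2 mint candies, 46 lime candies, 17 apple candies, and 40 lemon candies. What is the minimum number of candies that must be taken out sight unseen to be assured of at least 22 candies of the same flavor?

141

In the worst case we take at most 21 of each flavor, but all 16 mango, all 2 mint, and all 17 apple (fewer than 21), giving 21 + 21 + 21 + 16 + 2 + 21 + 17 + 21 = 140.
One more candy then forces some flavor to 22, so 140 + 1 = 141.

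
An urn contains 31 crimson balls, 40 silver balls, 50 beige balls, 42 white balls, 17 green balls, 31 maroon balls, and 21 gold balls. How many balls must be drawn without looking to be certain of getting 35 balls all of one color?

203

In the worst case we take at most 34 of each color, but all 31 crimson, all 17 green, all 31 maroon, and all 21 gold (fewer than 34), giving 31 + 34 + 34 + 34 + 17 + 31 + 21 = 202.
One more ball then forces some color to 35, so 202 + 1 = 203.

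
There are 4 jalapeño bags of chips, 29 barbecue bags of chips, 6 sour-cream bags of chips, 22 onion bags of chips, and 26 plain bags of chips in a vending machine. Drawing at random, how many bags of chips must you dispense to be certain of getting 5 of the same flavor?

The worst case takes 4 bags of chips of each flavor without reaching 5 of any: 5 × 4 = 20.
The next bag of chips must bring some flavor to 5, so 20 + 1 = 21.

21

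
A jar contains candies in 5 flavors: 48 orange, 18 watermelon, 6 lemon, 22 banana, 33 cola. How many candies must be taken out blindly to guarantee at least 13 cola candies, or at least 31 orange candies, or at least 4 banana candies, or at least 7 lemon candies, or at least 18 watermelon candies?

69

Each of the 5 flavors has its own threshold; avoid all of them simultaneously.
The worst case stops just short of every target: 30 orange, 17 watermelon, 6 lemon, 3 banana, 12 cola — 30 + 17 + 6 + 3 + 12 = 68 candies.
One more candy must push some flavor to its target, so 68 + 1 = 69.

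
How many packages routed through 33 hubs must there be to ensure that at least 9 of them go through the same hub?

265

There are 33 hubs acting as pigeonholes.
With 33 × 8 = 264 packages we could place exactly 8 in each, with no class reaching 9.
One more forces some class to hold 9, so 264 + 1 = 265.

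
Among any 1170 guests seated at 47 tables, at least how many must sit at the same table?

The 1170 guests fall into 47 tables.
If each of the 47 tables held at most 24, the total would be at most 47 × 24 = 1128 < 1170, a contradiction.
So at least one holds ⌈1170/47⌉ = 25.

25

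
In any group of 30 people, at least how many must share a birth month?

3

There are 12 months of the year, which serve as the pigeonholes.
If each of the 12 months of the year held at most 2, the total would be at most 12 × 2 = 24 < 30, a contradiction.
So at least one holds ⌈30/12⌉ = 3.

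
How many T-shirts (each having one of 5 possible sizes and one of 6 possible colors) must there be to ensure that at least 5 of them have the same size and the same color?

121

There are 5 × 6 = 30 (size, color) combinations acting as pigeonholes.
With 30 × 4 = 120 T-shirts we could place exactly 4 in each, with no (size, color) pair reaching 5.
One more forces some (size, color) pair to hold 5, so 120 + 1 = 121.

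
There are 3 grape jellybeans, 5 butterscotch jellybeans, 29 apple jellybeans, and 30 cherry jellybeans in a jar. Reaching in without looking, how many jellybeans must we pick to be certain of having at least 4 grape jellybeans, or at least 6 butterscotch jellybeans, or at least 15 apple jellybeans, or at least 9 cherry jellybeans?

The worst case stops just short of every target: 3 grape, 5 butterscotch, 14 apple, 8 cherry — 3 + 5 + 14 + 8 = 30 jellybeans.
One more jellybean must push some flavor to its target, so 30 + 1 = 31.

31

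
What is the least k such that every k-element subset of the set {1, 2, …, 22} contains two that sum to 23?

Partition {1, …, 22} into 11 pairs: {1,22}, {2,21}, …, {11,12}.
Choosing 11 integers — say the integers 1 through 11 — takes one from each pair and avoids the property.
Choosing 12 forces two into the same pair by pigeonhole, and those sum to 23. So 12.

12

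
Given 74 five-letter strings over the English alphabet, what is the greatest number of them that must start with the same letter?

3

If each of the 26 possible first letters held at most 2, the total would be at most 26 × 2 = 52 < 74, a contradiction.
So at least one holds ⌈74/26⌉ = 3.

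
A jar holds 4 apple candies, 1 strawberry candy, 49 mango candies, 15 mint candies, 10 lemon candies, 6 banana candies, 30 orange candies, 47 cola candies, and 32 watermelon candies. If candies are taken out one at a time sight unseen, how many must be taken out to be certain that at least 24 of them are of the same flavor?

Treat the 9 flavors as pigeonholes.
In the worst case we take at most 23 of each flavor, but all 4 apple, all 1 strawberry, all 15 mint, all 10 lemon, and all 6 banana (fewer than 23), giving 4 + 1 + 23 + 15 + 10 + 6 + 23 + 23 + 23 = 128.
One more candy then forces some flavor to 24, so 128 + 1 = 129.

129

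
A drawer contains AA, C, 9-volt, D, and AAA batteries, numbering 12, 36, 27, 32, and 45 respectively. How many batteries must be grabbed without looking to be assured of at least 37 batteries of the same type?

144

Treat the 5 types as pigeonholes.
In the worst case we take at most 36 of each type, but all 12 AA, all 27 9-volt, and all 32 D (fewer than 36), giving 12 + 36 + 27 + 32 + 36 = 143.
One more battery then forces some type to 37, so 143 + 1 = 144.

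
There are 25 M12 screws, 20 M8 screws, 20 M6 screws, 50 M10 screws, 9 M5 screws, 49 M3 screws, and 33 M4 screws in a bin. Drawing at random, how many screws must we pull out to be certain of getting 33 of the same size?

In the worst case we take at most 32 of each size, but all 25 M12, all 20 M8, all 20 M6, and all 9 M5 (fewer than 32), giving 25 + 20 + 20 + 32 + 9 + 32 + 32 = 170.
One more screw then forces some size to 33, so 170 + 1 = 171.

171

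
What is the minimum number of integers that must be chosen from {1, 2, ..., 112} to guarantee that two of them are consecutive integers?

Partition {1, …, 112} into 56 pairs: {1,2}, {3,4}, …, {111,112}.
Choosing 56 integers — say the 56 even numbers 2, 4, …, 112 — takes one from each pair and avoids the property.
Choosing 57 forces two into the same pair by pigeonhole, and those are consecutive. So 57.

57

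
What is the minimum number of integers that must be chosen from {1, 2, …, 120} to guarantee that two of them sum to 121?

61

Partition {1, …, 120} into 60 pairs: {1,120}, {2,119}, …, {60,61}.
Choosing 60 integers — say the integers 1 through 60 — takes one from each pair and avoids the property.
Choosing 61 forces two into the same pair by pigeonhole, and those sum to 121. So 61.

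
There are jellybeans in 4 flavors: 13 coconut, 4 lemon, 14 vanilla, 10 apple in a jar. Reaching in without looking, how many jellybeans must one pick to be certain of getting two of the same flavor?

5

The worst case takes 1 jellybean of each flavor without reaching 2 of any: 4 × 1 = 4.
The next jellybean must bring some flavor to 2, so 4 + 1 = 5.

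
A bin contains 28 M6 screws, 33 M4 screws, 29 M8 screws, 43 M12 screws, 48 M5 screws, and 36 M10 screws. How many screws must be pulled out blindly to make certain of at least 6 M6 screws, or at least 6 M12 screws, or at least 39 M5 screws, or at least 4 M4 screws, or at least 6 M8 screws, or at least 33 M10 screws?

The worst case stops just short of every target: 5 M6, 3 M4, 5 M8, 5 M12, 38 M5, 32 M10 — 5 + 3 + 5 + 5 + 38 + 32 = 88 screws.
One more screw must push some size to its target, so 88 + 1 = 89.

89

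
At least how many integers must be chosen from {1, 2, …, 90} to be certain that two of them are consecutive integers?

46

Partition {1, …, 90} into 45 pairs: {1,2}, {3,4}, …, {89,90}.
Choosing 45 integers — say the 45 even numbers 2, 4, …, 90 — takes one from each pair and avoids the property.
Choosing 46 forces two into the same pair by pigeonhole, and those are consecutive. So 46.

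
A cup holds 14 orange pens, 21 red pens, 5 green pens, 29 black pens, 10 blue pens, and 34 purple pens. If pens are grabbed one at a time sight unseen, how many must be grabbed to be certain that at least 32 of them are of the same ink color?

111

In the worst case we take at most 31 of each ink color, but all 14 orange, all 21 red, all 5 green, all 29 black, and all 10 blue (fewer than 31), giving 14 + 21 + 5 + 29 + 10 + 31 = 110.
One more pen then forces some ink color to 32, so 110 + 1 = 111.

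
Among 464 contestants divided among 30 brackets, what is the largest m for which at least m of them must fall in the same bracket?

If each of the 30 brackets held at most 15, the total would be at most 30 × 15 = 450 < 464, a contradiction.
So at least one holds ⌈464/30⌉ = 16.

16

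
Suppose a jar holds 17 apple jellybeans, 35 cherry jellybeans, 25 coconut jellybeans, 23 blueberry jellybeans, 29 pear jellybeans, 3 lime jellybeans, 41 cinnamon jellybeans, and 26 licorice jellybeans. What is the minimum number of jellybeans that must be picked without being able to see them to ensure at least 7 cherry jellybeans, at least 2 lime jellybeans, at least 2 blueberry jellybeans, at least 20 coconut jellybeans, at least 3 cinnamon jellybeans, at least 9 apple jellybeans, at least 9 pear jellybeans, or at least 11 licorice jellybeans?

56

The worst case stops just short of every target: 8 apple, 6 cherry, 19 coconut, 1 blueberry, 8 pear, 1 lime, 2 cinnamon, 10 licorice — 8 + 6 + 19 + 1 + 8 + 1 + 2 + 10 = 55 jellybeans.
One more jellybean must push some flavor to its target, so 55 + 1 = 56.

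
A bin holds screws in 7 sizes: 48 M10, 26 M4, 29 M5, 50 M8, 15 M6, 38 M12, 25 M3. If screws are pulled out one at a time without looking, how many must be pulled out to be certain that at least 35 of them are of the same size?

In the worst case we take at most 34 of each size, but all 26 M4, all 29 M5, all 15 M6, and all 25 M3 (fewer than 34), giving 34 + 26 + 29 + 34 + 15 + 34 + 25 = 197.
One more screw then forces some size to 35, so 197 + 1 = 198.

198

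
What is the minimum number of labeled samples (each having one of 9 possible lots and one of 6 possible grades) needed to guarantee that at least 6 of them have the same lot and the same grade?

There are 9 × 6 = 54 (lot, grade) combinations acting as pigeonholes.
With 54 × 5 = 270 labeled samples we could place exactly 5 in each, with no (lot, grade) pair reaching 6.
One more forces some (lot, grade) pair to hold 6, so 270 + 1 = 271.

271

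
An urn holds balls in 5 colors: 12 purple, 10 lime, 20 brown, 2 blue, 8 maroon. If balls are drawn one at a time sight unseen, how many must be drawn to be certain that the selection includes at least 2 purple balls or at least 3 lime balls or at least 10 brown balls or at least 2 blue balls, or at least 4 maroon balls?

17

The worst case stops just short of every target: 1 purple, 2 lime, 9 brown, 1 blue, 3 maroon — 1 + 2 + 9 + 1 + 3 = 16 balls.
One more ball must push some color to its target, so 16 + 1 = 17.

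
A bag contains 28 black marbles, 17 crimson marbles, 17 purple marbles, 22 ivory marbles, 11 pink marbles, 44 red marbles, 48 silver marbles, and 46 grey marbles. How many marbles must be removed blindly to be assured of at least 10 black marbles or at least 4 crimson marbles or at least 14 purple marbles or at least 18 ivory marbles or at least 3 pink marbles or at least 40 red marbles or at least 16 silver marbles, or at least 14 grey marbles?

112

The worst case stops just short of every target: 9 black, 3 crimson, 13 purple, 17 ivory, 2 pink, 39 red, 15 silver, 13 grey — 9 + 3 + 13 + 17 + 2 + 39 + 15 + 13 = 111 marbles.
One more marble must push some color to its target, so 111 + 1 = 112.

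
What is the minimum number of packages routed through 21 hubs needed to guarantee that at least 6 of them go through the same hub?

There are 21 hubs acting as pigeonholes.
With 21 × 5 = 105 packages we could place exactly 5 in each, with no class reaching 6.
One more forces some class to hold 6, so 105 + 1 = 106.

106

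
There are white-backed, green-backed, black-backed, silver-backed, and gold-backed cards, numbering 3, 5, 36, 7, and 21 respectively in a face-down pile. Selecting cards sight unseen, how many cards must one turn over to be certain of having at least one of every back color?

The hardest back color to obtain is white-backed: we could draw every other card first — 72 − 3 = 69 cards — without a single white-backed one.
The next draw must be white-backed, so 69 + 1 = 70.

70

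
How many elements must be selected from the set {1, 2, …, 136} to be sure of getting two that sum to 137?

69

Partition {1, …, 136} into 68 pairs: {1,136}, {2,135}, …, {68,69}.
Choosing 68 integers — say the integers 1 through 68 — takes one from each pair and avoids the property.
Choosing 69 forces two into the same pair by pigeonhole, and those sum to 137. So 69.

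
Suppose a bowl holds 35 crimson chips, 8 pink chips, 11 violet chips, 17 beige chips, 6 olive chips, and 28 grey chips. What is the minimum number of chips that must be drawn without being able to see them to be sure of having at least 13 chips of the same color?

In the worst case we take at most 12 of each color, but all 8 pink, all 11 violet, and all 6 olive (fewer than 12), giving 12 + 8 + 11 + 12 + 6 + 12 = 61.
One more chip then forces some color to 13, so 61 + 1 = 62.

62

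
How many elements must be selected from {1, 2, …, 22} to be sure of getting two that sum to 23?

Partition {1, …, 22} into 11 pairs: {1,22}, {2,21}, …, {11,12}.
Choosing 11 integers — say the integers 1 through 11 — takes one from each pair and avoids the property.
Choosing 12 forces two into the same pair by pigeonhole, and those sum to 23. So 12.

12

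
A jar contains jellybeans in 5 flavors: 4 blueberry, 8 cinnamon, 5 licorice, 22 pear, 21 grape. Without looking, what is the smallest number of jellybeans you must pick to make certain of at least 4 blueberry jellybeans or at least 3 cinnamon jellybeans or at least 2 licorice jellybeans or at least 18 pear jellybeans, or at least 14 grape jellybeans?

37

Each of the 5 flavors has its own threshold; avoid all of them simultaneously.
The worst case stops just short of every target: 3 blueberry, 2 cinnamon, 1 licorice, 17 pear, 13 grape — 3 + 2 + 1 + 17 + 13 = 36 jellybeans.
One more jellybean must push some flavor to its target, so 36 + 1 = 37.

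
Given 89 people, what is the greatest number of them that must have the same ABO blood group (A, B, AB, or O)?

23

The 89 people fall into 4 ABO blood groups.
If each of the 4 ABO blood groups held at most 22, the total would be at most 4 × 22 = 88 < 89, a contradiction.
So at least one holds ⌈89/4⌉ = 23.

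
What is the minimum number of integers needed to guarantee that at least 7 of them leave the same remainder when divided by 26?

157

There are 26 residue classes modulo 26 acting as pigeonholes.
With 26 × 6 = 156 integers we could place exactly 6 in each, with no class reaching 7.
One more forces some class to hold 7, so 156 + 1 = 157.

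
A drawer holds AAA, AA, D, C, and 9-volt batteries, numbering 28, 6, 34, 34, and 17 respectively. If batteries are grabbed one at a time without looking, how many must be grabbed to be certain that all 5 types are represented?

The hardest type to obtain is AA: we could draw every other battery first — 119 − 6 = 113 batteries — without a single AA one.
The next draw must be AA, so 113 + 1 = 114.

114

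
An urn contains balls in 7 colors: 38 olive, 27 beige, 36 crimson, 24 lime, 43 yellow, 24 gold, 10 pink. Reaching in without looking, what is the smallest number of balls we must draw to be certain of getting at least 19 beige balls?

194

The worst case draws every non-beige ball first: 38 + 36 + 24 + 43 + 24 + 10 = 175.
The next 19 draws are then forced to be beige, giving 175 + 19 = 194.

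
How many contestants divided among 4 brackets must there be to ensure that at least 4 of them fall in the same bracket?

There are 4 brackets acting as pigeonholes.
With 4 × 3 = 12 contestants we could place exactly 3 in each, with no class reaching 4.
One more forces some class to hold 4, so 12 + 1 = 13.

13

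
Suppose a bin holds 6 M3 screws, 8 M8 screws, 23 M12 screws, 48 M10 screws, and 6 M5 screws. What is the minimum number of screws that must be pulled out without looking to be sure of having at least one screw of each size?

86

The hardest size to obtain is M3: we could draw every other screw first — 91 − 6 = 85 screws — without a single M3 one.
The next draw must be M3, so 85 + 1 = 86.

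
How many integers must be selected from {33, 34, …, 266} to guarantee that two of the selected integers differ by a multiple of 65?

66

Use the pigeonhole principle on residue classes: group the integers by remainder mod 65; there are 65 residue classes, each nonempty in this range.
Choosing one from each class (65 integers) avoids any shared remainder.
One more choice must repeat a class, so two differ by a multiple of 65. Hence 65 + 1 = 66.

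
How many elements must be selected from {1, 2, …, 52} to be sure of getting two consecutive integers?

Partition {1, …, 52} into 26 pairs: {1,2}, {3,4}, …, {51,52}.
Choosing 26 integers — say the 26 even numbers 2, 4, …, 52 — takes one from each pair and avoids the property.
Choosing 27 forces two into the same pair by pigeonhole, and those are consecutive. So 27.

27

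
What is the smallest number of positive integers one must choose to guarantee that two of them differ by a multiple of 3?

Two integers differ by a multiple of 3 exactly when they share a remainder mod 3.
There are 3 residue classes mod 3, so 3 integers can all lie in distinct classes.
One more integer must repeat a residue, giving a difference divisible by 3. So n = 3 + 1 = 4.

4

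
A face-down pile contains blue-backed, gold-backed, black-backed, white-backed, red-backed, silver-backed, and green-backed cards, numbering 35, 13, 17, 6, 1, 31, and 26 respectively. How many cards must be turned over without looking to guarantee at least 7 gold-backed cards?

The worst case draws every non-gold-backed card first: 35 + 17 + 6 + 1 + 31 + 26 = 116.
The next 7 draws are then forced to be gold-backed, giving 116 + 7 = 123.

123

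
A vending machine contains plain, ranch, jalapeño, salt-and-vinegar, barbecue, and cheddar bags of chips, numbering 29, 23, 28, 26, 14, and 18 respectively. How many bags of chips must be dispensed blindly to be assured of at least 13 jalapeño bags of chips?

123

The worst case draws every non-jalapeño bag of chips first: 29 + 23 + 26 + 14 + 18 = 110.
The next 13 draws are then forced to be jalapeño, giving 110 + 13 = 123.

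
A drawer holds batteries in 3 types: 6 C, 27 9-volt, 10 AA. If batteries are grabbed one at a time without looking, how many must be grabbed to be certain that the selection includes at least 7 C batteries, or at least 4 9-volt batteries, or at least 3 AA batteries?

12

The worst case stops just short of every target: 6 C, 3 9-volt, 2 AA — 6 + 3 + 2 = 11 batteries.
One more battery must push some type to its target, so 11 + 1 = 12.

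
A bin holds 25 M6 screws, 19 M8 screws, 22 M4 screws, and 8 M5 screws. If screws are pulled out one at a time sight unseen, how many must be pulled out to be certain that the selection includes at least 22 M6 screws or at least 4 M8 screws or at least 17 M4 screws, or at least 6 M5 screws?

The worst case stops just short of every target: 21 M6, 3 M8, 16 M4, 5 M5 — 21 + 3 + 16 + 5 = 45 screws.
One more screw must push some size to its target, so 45 + 1 = 46.

46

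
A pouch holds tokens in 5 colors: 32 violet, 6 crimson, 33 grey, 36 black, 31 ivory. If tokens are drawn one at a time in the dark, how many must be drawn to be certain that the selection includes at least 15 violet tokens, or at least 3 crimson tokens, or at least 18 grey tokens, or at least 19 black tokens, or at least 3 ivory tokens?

Each of the 5 colors has its own threshold; avoid all of them simultaneously.
The worst case stops just short of every target: 14 violet, 2 crimson, 17 grey, 18 black, 2 ivory — 14 + 2 + 17 + 18 + 2 = 53 tokens.
One more token must push some color to its target, so 53 + 1 = 54.

54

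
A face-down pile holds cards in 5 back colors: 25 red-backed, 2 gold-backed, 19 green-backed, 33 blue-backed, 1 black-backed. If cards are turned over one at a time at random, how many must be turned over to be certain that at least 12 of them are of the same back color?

In the worst case we take at most 11 of each back color, but all 2 gold-backed and all 1 black-backed (fewer than 11), giving 11 + 2 + 11 + 11 + 1 = 36.
One more card then forces some back color to 12, so 36 + 1 = 37.

37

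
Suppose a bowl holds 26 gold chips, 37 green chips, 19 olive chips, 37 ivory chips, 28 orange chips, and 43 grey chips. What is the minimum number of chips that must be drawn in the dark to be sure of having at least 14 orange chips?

The worst case draws every non-orange chip first: 26 + 37 + 19 + 37 + 43 = 162.
The next 14 draws are then forced to be orange, giving 162 + 14 = 176.

176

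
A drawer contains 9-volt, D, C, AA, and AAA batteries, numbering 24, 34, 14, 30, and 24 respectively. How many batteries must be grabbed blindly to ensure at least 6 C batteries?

The worst case draws every non-C battery first: 24 + 34 + 30 + 24 = 112.
The next 6 draws are then forced to be C, giving 112 + 6 = 118.

118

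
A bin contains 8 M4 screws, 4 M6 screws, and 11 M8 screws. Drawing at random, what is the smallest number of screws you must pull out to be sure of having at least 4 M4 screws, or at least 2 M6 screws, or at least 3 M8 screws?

7

The worst case stops just short of every target: 3 M4, 1 M6, 2 M8 — 3 + 1 + 2 = 6 screws.
One more screw must push some size to its target, so 6 + 1 = 7.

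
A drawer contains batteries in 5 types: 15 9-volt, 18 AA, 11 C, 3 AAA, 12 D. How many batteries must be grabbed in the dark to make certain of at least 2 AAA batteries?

58

The worst case draws every non-AAA battery first: 15 + 18 + 11 + 12 = 56.
The next 2 draws are then forced to be AAA, giving 56 + 2 = 58.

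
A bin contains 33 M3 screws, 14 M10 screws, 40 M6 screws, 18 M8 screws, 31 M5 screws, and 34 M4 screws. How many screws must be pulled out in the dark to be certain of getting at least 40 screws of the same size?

170

Treat the 6 sizes as pigeonholes.
In the worst case we take at most 39 of each size, but all 33 M3, all 14 M10, all 18 M8, all 31 M5, and all 34 M4 (fewer than 39), giving 33 + 14 + 39 + 18 + 31 + 34 = 169.
One more screw then forces some size to 40, so 169 + 1 = 170.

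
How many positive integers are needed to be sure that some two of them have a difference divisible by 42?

43

Two integers differ by a multiple of 42 exactly when they share a remainder mod 42.
There are 42 residue classes mod 42, so 42 integers can all lie in distinct classes.
One more integer must repeat a residue, giving a difference divisible by 42. So n = 42 + 1 = 43.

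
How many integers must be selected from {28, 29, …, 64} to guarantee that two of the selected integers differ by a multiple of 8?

9

Group the integers by remainder mod 8; there are 8 residue classes, each nonempty in this range.
Choosing one from each class (8 integers) avoids any shared remainder.
One more choice must repeat a class, so two differ by a multiple of 8. Hence 8 + 1 = 9.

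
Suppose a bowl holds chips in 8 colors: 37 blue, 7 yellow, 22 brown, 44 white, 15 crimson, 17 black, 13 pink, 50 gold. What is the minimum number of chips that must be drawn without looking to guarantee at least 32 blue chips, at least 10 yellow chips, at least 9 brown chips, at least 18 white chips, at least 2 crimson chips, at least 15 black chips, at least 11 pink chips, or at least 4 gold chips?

The worst case stops just short of every target: 31 blue, all 7 yellow, 8 brown, 17 white, 1 crimson, 14 black, 10 pink, 3 gold — 31 + 7 + 8 + 17 + 1 + 14 + 10 + 3 = 91 chips.
One more chip must push some color to its target, so 91 + 1 = 92.

92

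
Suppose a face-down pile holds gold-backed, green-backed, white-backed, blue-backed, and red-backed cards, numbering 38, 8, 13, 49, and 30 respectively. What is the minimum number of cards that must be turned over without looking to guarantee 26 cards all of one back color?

In the worst case we take at most 25 of each back color, but all 8 green-backed and all 13 white-backed (fewer than 25), giving 25 + 8 + 13 + 25 + 25 = 96.
One more card then forces some back color to 26, so 96 + 1 = 97.

97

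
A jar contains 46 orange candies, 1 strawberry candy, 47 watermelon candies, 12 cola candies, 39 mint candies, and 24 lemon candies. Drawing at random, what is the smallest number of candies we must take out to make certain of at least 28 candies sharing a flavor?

119

In the worst case we take at most 27 of each flavor, but all 1 strawberry, all 12 cola, and all 24 lemon (fewer than 27), giving 27 + 1 + 27 + 12 + 27 + 24 = 118.
One more candy then forces some flavor to 28, so 118 + 1 = 119.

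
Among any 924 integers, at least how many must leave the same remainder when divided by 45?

21

If each of the 45 residue classes modulo 45 held at most 20, the total would be at most 45 × 20 = 900 < 924, a contradiction.
So at least one holds ⌈924/45⌉ = 21.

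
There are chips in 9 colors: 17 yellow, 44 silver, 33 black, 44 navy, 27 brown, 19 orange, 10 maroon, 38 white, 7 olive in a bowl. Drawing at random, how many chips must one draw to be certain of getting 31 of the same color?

In the worst case we take at most 30 of each color, but all 17 yellow, all 27 brown, all 19 orange, all 10 maroon, and all 7 olive (fewer than 30), giving 17 + 30 + 30 + 30 + 27 + 19 + 10 + 30 + 7 = 200.
One more chip then forces some color to 31, so 200 + 1 = 201.

201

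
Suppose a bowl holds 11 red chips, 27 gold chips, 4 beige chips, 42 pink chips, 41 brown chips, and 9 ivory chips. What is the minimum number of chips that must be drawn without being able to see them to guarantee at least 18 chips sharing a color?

Treat the 6 colors as pigeonholes.
In the worst case we take at most 17 of each color, but all 11 red, all 4 beige, and all 9 ivory (fewer than 17), giving 11 + 17 + 4 + 17 + 17 + 9 = 75.
One more chip then forces some color to 18, so 75 + 1 = 76.

76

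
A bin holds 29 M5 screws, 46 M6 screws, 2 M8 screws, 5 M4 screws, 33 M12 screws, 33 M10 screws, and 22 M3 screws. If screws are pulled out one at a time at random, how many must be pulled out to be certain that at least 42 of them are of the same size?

166

Treat the 7 sizes as pigeonholes.
In the worst case we take at most 41 of each size, but all 29 M5, all 2 M8, all 5 M4, all 33 M12, all 33 M10, and all 22 M3 (fewer than 41), giving 29 + 41 + 2 + 5 + 33 + 33 + 22 = 165.
One more screw then forces some size to 42, so 165 + 1 = 166.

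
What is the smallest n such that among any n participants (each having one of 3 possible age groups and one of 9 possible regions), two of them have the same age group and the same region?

There are 3 × 9 = 27 (age group, region) combinations acting as pigeonholes.
With 27 participants we could place one in each, avoiding any repeat.
One more forces some (age group, region) pair to hold 2, so 27 + 1 = 28.

28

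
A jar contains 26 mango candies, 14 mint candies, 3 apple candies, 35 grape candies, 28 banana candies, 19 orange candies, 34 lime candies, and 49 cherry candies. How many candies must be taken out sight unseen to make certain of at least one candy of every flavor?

206

The hardest flavor to obtain is apple: we could draw every other candy first — 208 − 3 = 205 candies — without a single apple one.
The next draw must be apple, so 205 + 1 = 206.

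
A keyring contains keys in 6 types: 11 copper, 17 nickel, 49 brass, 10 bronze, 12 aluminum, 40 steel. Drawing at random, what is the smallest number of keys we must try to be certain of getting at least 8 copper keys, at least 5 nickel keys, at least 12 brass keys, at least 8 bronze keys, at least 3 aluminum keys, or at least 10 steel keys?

41

The worst case stops just short of every target: 7 copper, 4 nickel, 11 brass, 7 bronze, 2 aluminum, 9 steel — 7 + 4 + 11 + 7 + 2 + 9 = 40 keys.
One more key must push some type to its target, so 40 + 1 = 41.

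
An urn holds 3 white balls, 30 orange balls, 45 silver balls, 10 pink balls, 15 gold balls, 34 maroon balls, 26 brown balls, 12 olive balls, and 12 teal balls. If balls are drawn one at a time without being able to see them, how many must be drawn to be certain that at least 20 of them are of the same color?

In the worst case we take at most 19 of each color, but all 3 white, all 10 pink, all 15 gold, all 12 olive, and all 12 teal (fewer than 19), giving 3 + 19 + 19 + 10 + 15 + 19 + 19 + 12 + 12 = 128.
One more ball then forces some color to 20, so 128 + 1 = 129.

129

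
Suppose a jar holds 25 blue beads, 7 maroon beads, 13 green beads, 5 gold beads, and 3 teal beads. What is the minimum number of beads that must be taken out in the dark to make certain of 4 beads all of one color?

The worst case takes 3 beads of each color without reaching 4 of any: 5 × 3 = 15.
The next bead must bring some color to 4, so 15 + 1 = 16.

16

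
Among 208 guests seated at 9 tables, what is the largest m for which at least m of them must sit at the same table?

The 208 guests fall into 9 tables.
If each of the 9 tables held at most 23, the total would be at most 9 × 23 = 207 < 208, a contradiction.
So at least one holds ⌈208/9⌉ = 24.

24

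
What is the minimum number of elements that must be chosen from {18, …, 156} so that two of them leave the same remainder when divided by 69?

Group the integers by remainder mod 69; there are 69 residue classes, each nonempty in this range.
Choosing one from each class (69 integers) avoids any shared remainder.
One more choice must repeat a class, so two differ by a multiple of 69. Hence 69 + 1 = 70.

70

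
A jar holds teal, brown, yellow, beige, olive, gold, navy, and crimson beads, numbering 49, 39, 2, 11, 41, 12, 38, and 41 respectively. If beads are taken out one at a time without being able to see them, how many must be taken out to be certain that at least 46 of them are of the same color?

230

Treat the 8 colors as pigeonholes.
In the worst case we take at most 45 of each color, but all 39 brown, all 2 yellow, all 11 beige, all 41 olive, all 12 gold, all 38 navy, and all 41 crimson (fewer than 45), giving 45 + 39 + 2 + 11 + 41 + 12 + 38 + 41 = 229.
One more bead then forces some color to 46, so 229 + 1 = 230.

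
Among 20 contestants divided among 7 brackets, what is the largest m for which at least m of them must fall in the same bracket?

The 20 contestants fall into 7 brackets.
If each of the 7 brackets held at most 2, the total would be at most 7 × 2 = 14 < 20, a contradiction.
So at least one holds ⌈20/7⌉ = 3.

3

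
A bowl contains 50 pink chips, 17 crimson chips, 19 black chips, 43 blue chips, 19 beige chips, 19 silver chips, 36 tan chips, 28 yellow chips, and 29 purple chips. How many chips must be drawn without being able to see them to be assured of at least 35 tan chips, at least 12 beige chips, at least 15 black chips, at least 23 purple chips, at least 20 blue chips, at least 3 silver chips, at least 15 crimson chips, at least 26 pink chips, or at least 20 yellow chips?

Each of the 9 colors has its own threshold; avoid all of them simultaneously.
The worst case stops just short of every target: 25 pink, 14 crimson, 14 black, 19 blue, 11 beige, 2 silver, 34 tan, 19 yellow, 22 purple — 25 + 14 + 14 + 19 + 11 + 2 + 34 + 19 + 22 = 160 chips.
One more chip must push some color to its target, so 160 + 1 = 161.

161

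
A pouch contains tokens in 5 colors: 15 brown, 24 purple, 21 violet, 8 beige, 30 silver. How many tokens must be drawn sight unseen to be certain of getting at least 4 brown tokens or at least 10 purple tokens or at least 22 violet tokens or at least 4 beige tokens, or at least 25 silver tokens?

The worst case stops just short of every target: 3 brown, 9 purple, 21 violet, 3 beige, 24 silver — 3 + 9 + 21 + 3 + 24 = 60 tokens.
One more token must push some color to its target, so 60 + 1 = 61.

61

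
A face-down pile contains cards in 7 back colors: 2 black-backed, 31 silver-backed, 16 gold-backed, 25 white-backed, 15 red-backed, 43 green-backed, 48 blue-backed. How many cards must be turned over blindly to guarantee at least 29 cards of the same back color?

In the worst case we take at most 28 of each back color, but all 2 black-backed, all 16 gold-backed, all 25 white-backed, and all 15 red-backed (fewer than 28), giving 2 + 28 + 16 + 25 + 15 + 28 + 28 = 142.
One more card then forces some back color to 29, so 142 + 1 = 143.

143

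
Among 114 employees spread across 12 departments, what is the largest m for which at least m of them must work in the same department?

The 114 employees fall into 12 departments.
If each of the 12 departments held at most 9, the total would be at most 12 × 9 = 108 < 114, a contradiction.
So at least one holds ⌈114/12⌉ = 10.

10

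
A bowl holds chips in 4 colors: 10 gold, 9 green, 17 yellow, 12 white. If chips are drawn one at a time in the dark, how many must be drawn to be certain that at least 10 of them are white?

46

The worst case draws every non-white chip first: 10 + 9 + 17 = 36.
The next 10 draws are then forced to be white, giving 36 + 10 = 46.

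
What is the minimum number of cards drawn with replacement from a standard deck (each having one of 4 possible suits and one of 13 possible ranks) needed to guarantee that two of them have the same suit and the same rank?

There are 4 × 13 = 52 (suit, rank) combinations acting as pigeonholes.
With 52 cards drawn with replacement from a standard deck we could place one in each, avoiding any repeat.
One more forces some (suit, rank) pair to hold 2, so 52 + 1 = 53.

53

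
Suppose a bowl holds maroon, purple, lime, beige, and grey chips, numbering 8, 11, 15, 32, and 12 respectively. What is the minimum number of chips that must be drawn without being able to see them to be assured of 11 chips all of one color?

49

In the worst case we take at most 10 of each color, but all 8 maroon (fewer than 10), giving 8 + 10 + 10 + 10 + 10 = 48.
One more chip then forces some color to 11, so 48 + 1 = 49.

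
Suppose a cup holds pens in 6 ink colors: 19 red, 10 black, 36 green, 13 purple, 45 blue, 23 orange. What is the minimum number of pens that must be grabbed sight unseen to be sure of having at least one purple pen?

To avoid purple pens as long as possible, exhaust the other 5 ink colors first.
The worst case draws every non-purple pen first: 19 + 10 + 36 + 45 + 23 = 133.
The next draw is then forced to be purple, giving 133 + 1 = 134.

134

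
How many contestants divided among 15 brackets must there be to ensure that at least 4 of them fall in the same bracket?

46

There are 15 brackets acting as pigeonholes.
With 15 × 3 = 45 contestants we could place exactly 3 in each, with no class reaching 4.
One more forces some class to hold 4, so 45 + 1 = 46.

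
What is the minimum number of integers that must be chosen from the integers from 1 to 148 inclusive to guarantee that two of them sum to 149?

75

Partition {1, …, 148} into 74 pairs: {1,148}, {2,147}, …, {74,75}.
Choosing 74 integers — say the integers 1 through 74 — takes one from each pair and avoids the property.
Choosing 75 forces two into the same pair by pigeonhole, and those sum to 149. So 75.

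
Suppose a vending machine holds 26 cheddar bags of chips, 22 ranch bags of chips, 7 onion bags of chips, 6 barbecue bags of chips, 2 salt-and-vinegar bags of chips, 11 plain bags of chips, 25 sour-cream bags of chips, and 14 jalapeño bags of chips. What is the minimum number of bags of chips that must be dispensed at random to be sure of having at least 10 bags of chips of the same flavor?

In the worst case we take at most 9 of each flavor, but all 7 onion, all 6 barbecue, and all 2 salt-and-vinegar (fewer than 9), giving 9 + 9 + 7 + 6 + 2 + 9 + 9 + 9 = 60.
One more bag of chips then forces some flavor to 10, so 60 + 1 = 61.

61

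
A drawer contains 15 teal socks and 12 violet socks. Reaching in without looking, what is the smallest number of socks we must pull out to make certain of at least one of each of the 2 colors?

The hardest color to obtain is violet: we could draw every other sock first — 27 − 12 = 15 socks — without a single violet one.
The next draw must be violet, so 15 + 1 = 16.

16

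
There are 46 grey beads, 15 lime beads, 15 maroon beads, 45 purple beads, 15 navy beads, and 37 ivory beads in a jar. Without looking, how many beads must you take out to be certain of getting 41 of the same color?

163

In the worst case we take at most 40 of each color, but all 15 lime, all 15 maroon, all 15 navy, and all 37 ivory (fewer than 40), giving 40 + 15 + 15 + 40 + 15 + 37 = 162.
One more bead then forces some color to 41, so 162 + 1 = 163.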